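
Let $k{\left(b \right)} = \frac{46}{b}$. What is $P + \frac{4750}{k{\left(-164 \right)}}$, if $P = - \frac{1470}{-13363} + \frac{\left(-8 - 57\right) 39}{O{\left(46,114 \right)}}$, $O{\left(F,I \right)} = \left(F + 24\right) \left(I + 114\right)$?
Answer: $- \frac{34397623181}{2031176} \approx -16935.0$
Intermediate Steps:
$O{\left(F,I \right)} = \left(24 + F\right) \left(114 + I\right)$
$P = - \frac{99181}{2031176}$ ($P = - \frac{1470}{-13363} + \frac{\left(-8 - 57\right) 39}{2736 + 24 \cdot 114 + 114 \cdot 46 + 46 \cdot 114} = \left(-1470\right) \left(- \frac{1}{13363}\right) + \frac{\left(-65\right) 39}{2736 + 2736 + 5244 + 5244} = \frac{210}{1909} - \frac{2535}{15960} = \frac{210}{1909} - \frac{169}{1064} = - \frac{99181}{2031176} \approx -0.048829$)
$P + \frac{4750}{k{\left(-164 \right)}} = - \frac{99181}{2031176} + \frac{4750}{46 \frac{1}{-164}} = - \frac{99181}{2031176} + \frac{4750}{46 \left(- \frac{1}{164}\right)} = - \frac{99181}{2031176} + \frac{4750}{- \frac{23}{82}} = - \frac{99181}{2031176} + 4750 \left(- \frac{82}{23}\right) = - \frac{99181}{2031176} - \frac{389500}{23} = - \frac{34397623181}{2031176}$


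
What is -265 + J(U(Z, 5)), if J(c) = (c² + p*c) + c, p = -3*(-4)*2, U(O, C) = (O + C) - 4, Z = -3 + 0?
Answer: -311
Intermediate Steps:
Z = -3
U(O, C) = -4 + C + O (U(O, C) = (C + O) - 4 = -4 + C + O)
p = 24 (p = 12*2 = 24)
J(c) = c² + 25*c (J(c) = (c² + 24*c) + c = c² + 25*c)
-265 + J(U(Z, 5)) = -265 + (-4 + 5 - 3)*(25 + (-4 + 5 - 3)) = -265 - 2*(25 - 2) = -265 - 2*23 = -265 - 46 = -311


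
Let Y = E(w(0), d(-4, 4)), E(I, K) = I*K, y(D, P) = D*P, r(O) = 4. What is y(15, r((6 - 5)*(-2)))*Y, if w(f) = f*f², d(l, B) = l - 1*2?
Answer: 0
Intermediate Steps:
d(l, B) = -2 + l (d(l, B) = l - 2 = -2 + l)
w(f) = f³
Y = 0 (Y = 0³*(-2 - 4) = 0*(-6) = 0)
y(15, r((6 - 5)*(-2)))*Y = (15*4)*0 = 60*0 = 0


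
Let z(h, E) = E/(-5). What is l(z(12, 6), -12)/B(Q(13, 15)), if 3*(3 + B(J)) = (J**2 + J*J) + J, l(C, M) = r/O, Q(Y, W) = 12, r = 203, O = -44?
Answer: -203/4268 ≈ -0.047563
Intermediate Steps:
z(h, E) = -E/5
l(C, M) = -203/44 (l(C, M) = 203/(-44) = 203*(-1/44) = -203/44)
B(J) = -3 + J/3 + 2*J**2/3 (B(J) = -3 + ((J**2 + J*J) + J)/3 = -3 + ((J**2 + J**2) + J)/3 = -3 + (2*J**2 + J)/3 = -3 + (J + 2*J**2)/3 = -3 + (J/3 + 2*J**2/3) = -3 + J/3 + 2*J**2/3)
l(z(12, 6), -12)/B(Q(13, 15)) = -203/(44*(-3 + (1/3)*12 + (2/3)*12**2)) = -203/(44*(-3 + 4 + (2/3)*144)) = -203/(44*(-3 + 4 + 96)) = -203/44/97 = -203/44*1/97 = -203/4268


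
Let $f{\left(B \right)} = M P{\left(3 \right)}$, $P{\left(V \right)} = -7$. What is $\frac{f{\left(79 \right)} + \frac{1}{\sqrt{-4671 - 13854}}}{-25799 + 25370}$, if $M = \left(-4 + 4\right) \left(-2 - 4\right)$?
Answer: $\frac{i \sqrt{741}}{1589445} \approx 1.7126 \cdot 10^{-5} i$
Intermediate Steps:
$M = 0$ ($M = 0 \left(-6\right) = 0$)
$f{\left(B \right)} = 0$ ($f{\left(B \right)} = 0 \left(-7\right) = 0$)
$\frac{f{\left(79 \right)} + \frac{1}{\sqrt{-4671 - 13854}}}{-25799 + 25370} = \frac{0 + \frac{1}{\sqrt{-4671 - 13854}}}{-25799 + 25370} = \frac{0 + \frac{1}{\sqrt{-18525}}}{-429} = \left(0 + \frac{1}{5 i \sqrt{741}}\right) \left(- \frac{1}{429}\right) = \left(0 - \frac{i \sqrt{741}}{3705}\right) \left(- \frac{1}{429}\right) = - \frac{i \sqrt{741}}{3705} \left(- \frac{1}{429}\right) = \frac{i \sqrt{741}}{1589445}$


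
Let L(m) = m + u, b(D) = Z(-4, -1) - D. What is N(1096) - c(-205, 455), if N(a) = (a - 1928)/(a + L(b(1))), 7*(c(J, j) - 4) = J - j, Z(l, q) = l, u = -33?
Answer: 331416/3703 ≈ 89.499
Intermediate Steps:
b(D) = -4 - D
c(J, j) = 4 - j/7 + J/7 (c(J, j) = 4 + (J - j)/7 = 4 + (-j/7 + J/7) = 4 - j/7 + J/7)
L(m) = -33 + m (L(m) = m - 33 = -33 + m)
N(a) = (-1928 + a)/(-38 + a) (N(a) = (a - 1928)/(a + (-33 + (-4 - 1*1))) = (-1928 + a)/(a + (-33 + (-4 - 1))) = (-1928 + a)/(a + (-33 - 5)) = (-1928 + a)/(a - 38) = (-1928 + a)/(-38 + a))
N(1096) - c(-205, 455) = (-1928 + 1096)/(-38 + 1096) - (4 - 1/7*455 + (1/7)*(-205)) = -832/1058 - (4 - 65 - 205/7) = (1/1058)*(-832) - 1*(-632/7) = -416/529 + 632/7 = 331416/3703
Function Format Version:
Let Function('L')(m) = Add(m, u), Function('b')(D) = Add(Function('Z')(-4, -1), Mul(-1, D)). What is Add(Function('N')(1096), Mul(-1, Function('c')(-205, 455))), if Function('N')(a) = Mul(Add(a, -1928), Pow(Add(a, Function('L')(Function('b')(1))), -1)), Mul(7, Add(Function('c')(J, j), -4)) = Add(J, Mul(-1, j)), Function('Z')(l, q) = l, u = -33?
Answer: Rational(331416, 3703) ≈ 89.499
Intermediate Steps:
Function('b')(D) = Add(-4, Mul(-1, D))
Function('c')(J, j) = Add(4, Mul(Rational(-1, 7), j), Mul(Rational(1, 7), J)) (Function('c')(J, j) = Add(4, Mul(Rational(1, 7), Add(J, Mul(-1, j)))) = Add(4, Add(Mul(Rational(-1, 7), j), Mul(Rational(1, 7), J))) = Add(4, Mul(Rational(-1, 7), j), Mul(Rational(1, 7), J)))
Function('L')(m) = Add(-33, m) (Function('L')(m) = Add(m, -33) = Add(-33, m))
Function('N')(a) = Mul(Pow(Add(-38, a), -1), Add(-1928, a)) (Function('N')(a) = Mul(Add(a, -1928), Pow(Add(a, Add(-33, Add(-4, Mul(-1, 1)))), -1)) = Mul(Add(-1928, a), Pow(Add(a, Add(-33, Add(-4, -1))), -1)) = Mul(Add(-1928, a), Pow(Add(a, Add(-33, -5)), -1)) = Mul(Add(-1928, a), Pow(Add(a, -38), -1)) = Mul(Add(-1928, a), Pow(Add(-38, a), -1)) = Mul(Pow(Add(-38, a), -1), Add(-1928, a)))
Add(Function('N')(1096), Mul(-1, Function('c')(-205, 455))) = Add(Mul(Pow(Add(-38, 1096), -1), Add(-1928, 1096)), Mul(-1, Add(4, Mul(Rational(-1, 7), 455), Mul(Rational(1, 7), -205)))) = Add(Mul(Pow(1058, -1), -832), Mul(-1, Add(4, -65, Rational(-205, 7)))) = Add(Mul(Rational(1, 1058), -832), Mul(-1, Rational(-632, 7))) = Add(Rational(-416, 529), Rational(632, 7)) = Rational(331416, 3703)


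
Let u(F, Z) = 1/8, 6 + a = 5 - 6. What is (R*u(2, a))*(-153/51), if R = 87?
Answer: -261/8 ≈ -32.625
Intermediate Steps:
a = -7 (a = -6 + (5 - 6) = -6 - 1 = -7)
u(F, Z) = ⅛
(R*u(2, a))*(-153/51) = (87*(⅛))*(-153/51) = 87*(-153*1/51)/8 = (87/8)*(-3) = -261/8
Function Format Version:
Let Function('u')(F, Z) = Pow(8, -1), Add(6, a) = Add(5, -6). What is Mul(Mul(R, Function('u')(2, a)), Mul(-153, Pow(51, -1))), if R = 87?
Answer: Rational(-261, 8) ≈ -32.625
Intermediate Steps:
a = -7 (a = Add(-6, Add(5, -6)) = Add(-6, -1) = -7)
Function('u')(F, Z) = Rational(1, 8)
Mul(Mul(R, Function('u')(2, a)), Mul(-153, Pow(51, -1))) = Mul(Mul(87, Rational(1, 8)), Mul(-153, Pow(51, -1))) = Mul(Rational(87, 8), Mul(-153, Rational(1, 51))) = Mul(Rational(87, 8), -3) = Rational(-261, 8)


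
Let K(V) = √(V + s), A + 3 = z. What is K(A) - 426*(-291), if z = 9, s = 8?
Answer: 123966 + √14 ≈ 1.2397e+5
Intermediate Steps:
A = 6 (A = -3 + 9 = 6)
K(V) = √(8 + V) (K(V) = √(V + 8) = √(8 + V))
K(A) - 426*(-291) = √(8 + 6) - 426*(-291) = √14 + 123966 = 123966 + √14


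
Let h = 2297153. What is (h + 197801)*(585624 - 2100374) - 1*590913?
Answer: -3779232162413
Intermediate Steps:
(h + 197801)*(585624 - 2100374) - 1*590913 = (2297153 + 197801)*(585624 - 2100374) - 1*590913 = 2494954*(-1514750) - 590913 = -3779231571500 - 590913 = -3779232162413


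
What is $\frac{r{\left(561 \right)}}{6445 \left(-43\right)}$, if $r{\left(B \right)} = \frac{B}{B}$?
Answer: $- \frac{1}{277135} \approx -3.6084 \cdot 10^{-6}$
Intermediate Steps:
$r{\left(B \right)} = 1$
$\frac{r{\left(561 \right)}}{6445 \left(-43\right)} = 1 \frac{1}{6445 \left(-43\right)} = 1 \frac{1}{-277135} = 1 \left(- \frac{1}{277135}\right) = - \frac{1}{277135}$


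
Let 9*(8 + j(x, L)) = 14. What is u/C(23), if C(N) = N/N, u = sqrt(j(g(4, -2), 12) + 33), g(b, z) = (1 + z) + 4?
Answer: sqrt(239)/3 ≈ 5.1532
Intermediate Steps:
g(b, z) = 5 + z
j(x, L) = -58/9 (j(x, L) = -8 + (1/9)*14 = -8 + 14/9 = -58/9)
u = sqrt(239)/3 (u = sqrt(-58/9 + 33) = sqrt(239/9) = sqrt(239)/3 ≈ 5.1532)
C(N) = 1
u/C(23) = (sqrt(239)/3)/1 = (sqrt(239)/3)*1 = sqrt(239)/3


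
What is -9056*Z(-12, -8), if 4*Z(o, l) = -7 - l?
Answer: -2264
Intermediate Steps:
Z(o, l) = -7/4 - l/4 (Z(o, l) = (-7 - l)/4 = -7/4 - l/4)
-9056*Z(-12, -8) = -9056*(-7/4 - 1/4*(-8)) = -9056*(-7/4 + 2) = -9056*1/4 = -2264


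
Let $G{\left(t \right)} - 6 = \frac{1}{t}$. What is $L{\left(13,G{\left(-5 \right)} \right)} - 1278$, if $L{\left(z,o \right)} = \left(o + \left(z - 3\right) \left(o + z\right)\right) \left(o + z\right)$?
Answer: $\frac{59136}{25} \approx 2365.4$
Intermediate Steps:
$G{\left(t \right)} = 6 + \frac{1}{t}$
$L{\left(z,o \right)} = \left(o + z\right) \left(o + \left(-3 + z\right) \left(o + z\right)\right)$ ($L{\left(z,o \right)} = \left(o + \left(-3 + z\right) \left(o + z\right)\right) \left(o + z\right) = \left(o + z\right) \left(o + \left(-3 + z\right) \left(o + z\right)\right)$)
$L{\left(13,G{\left(-5 \right)} \right)} - 1278 = \left(13^{3} - 3 \cdot 13^{2} - 2 \left(6 + \frac{1}{-5}\right)^{2} + 13 \left(6 + \frac{1}{-5}\right)^{2} - 5 \left(6 + \frac{1}{-5}\right) 13 + 2 \left(6 + \frac{1}{-5}\right) 13^{2}\right) - 1278 = \left(2197 - 507 - 2 \left(6 - \frac{1}{5}\right)^{2} + 13 \left(6 - \frac{1}{5}\right)^{2} - 5 \left(6 - \frac{1}{5}\right) 13 + 2 \left(6 - \frac{1}{5}\right) 169\right) + \left(-2320 + 1042\right) = \left(2197 - 507 - 2 \left(\frac{29}{5}\right)^{2} + 13 \left(\frac{29}{5}\right)^{2} - 29 \cdot 13 + 2 \cdot \frac{29}{5} \cdot 169\right) - 1278 = \left(2197 - 507 - \frac{1682}{25} + 13 \cdot \frac{841}{25} - 377 + \frac{9802}{5}\right) - 1278 = \left(2197 - 507 - \frac{1682}{25} + \frac{10933}{25} - 377 + \frac{9802}{5}\right) - 1278 = \frac{91086}{25} - 1278 = \frac{59136}{25}$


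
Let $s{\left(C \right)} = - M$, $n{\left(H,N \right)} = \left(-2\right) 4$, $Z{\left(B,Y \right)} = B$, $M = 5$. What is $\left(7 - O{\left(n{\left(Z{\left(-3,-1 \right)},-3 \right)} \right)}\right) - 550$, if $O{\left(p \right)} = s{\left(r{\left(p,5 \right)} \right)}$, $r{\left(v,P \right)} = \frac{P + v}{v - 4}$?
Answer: $-538$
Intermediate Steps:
$n{\left(H,N \right)} = -8$
$r{\left(v,P \right)} = \frac{P + v}{-4 + v}$
$s{\left(C \right)} = -5$ ($s{\left(C \right)} = \left(-1\right) 5 = -5$)
$O{\left(p \right)} = -5$
$\left(7 - O{\left(n{\left(Z{\left(-3,-1 \right)},-3 \right)} \right)}\right) - 550 = \left(7 - -5\right) - 550 = \left(7 + 5\right) - 550 = 12 - 550 = -538$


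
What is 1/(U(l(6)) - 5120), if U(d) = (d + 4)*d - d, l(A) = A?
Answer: -1/5066 ≈ -0.00019739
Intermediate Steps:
U(d) = -d + d*(4 + d) (U(d) = (4 + d)*d - d = d*(4 + d) - d = -d + d*(4 + d))
1/(U(l(6)) - 5120) = 1/(6*(3 + 6) - 5120) = 1/(6*9 - 5120) = 1/(54 - 5120) = 1/(-5066) = -1/5066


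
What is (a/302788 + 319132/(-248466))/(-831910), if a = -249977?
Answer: 79370062649/31293344190983640 ≈ 2.5363e-6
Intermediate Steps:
(a/302788 + 319132/(-248466))/(-831910) = (-249977/302788 + 319132/(-248466))/(-831910) = (-249977*1/302788 + 319132*(-1/248466))*(-1/831910) = (-249977/302788 - 159566/124233)*(-1/831910) = -79370062649/37616261604*(-1/831910) = 79370062649/31293344190983640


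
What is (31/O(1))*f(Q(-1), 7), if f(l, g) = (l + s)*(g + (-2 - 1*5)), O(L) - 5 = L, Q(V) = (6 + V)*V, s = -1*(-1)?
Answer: 0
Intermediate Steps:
s = 1
Q(V) = V*(6 + V)
O(L) = 5 + L
f(l, g) = (1 + l)*(-7 + g) (f(l, g) = (l + 1)*(g + (-2 - 1*5)) = (1 + l)*(g + (-2 - 5)) = (1 + l)*(g - 7) = (1 + l)*(-7 + g))
(31/O(1))*f(Q(-1), 7) = (31/(5 + 1))*(-7 + 7 - (-7)*(6 - 1) + 7*(-(6 - 1))) = (31/6)*(-7 + 7 - (-7)*5 + 7*(-1*5)) = (31*(⅙))*(-7 + 7 - 7*(-5) + 7*(-5)) = 31*(-7 + 7 + 35 - 35)/6 = (31/6)*0 = 0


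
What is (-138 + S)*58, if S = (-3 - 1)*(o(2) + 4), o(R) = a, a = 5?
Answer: -10092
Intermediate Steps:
o(R) = 5
S = -36 (S = (-3 - 1)*(5 + 4) = -4*9 = -36)
(-138 + S)*58 = (-138 - 36)*58 = -174*58 = -10092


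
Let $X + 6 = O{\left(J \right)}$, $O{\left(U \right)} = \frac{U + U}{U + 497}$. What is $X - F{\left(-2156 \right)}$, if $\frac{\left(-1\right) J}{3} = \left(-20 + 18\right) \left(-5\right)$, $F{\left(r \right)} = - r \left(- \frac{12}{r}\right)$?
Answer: $- \frac{8466}{467} \approx -18.128$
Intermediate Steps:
$F{\left(r \right)} = 12$
$J = -30$ ($J = - 3 \left(-20 + 18\right) \left(-5\right) = - 3 \left(\left(-2\right) \left(-5\right)\right) = \left(-3\right) 10 = -30$)
$O{\left(U \right)} = \frac{2 U}{497 + U}$
$X = - \frac{2862}{467}$ ($X = -6 + 2 \left(-30\right) \frac{1}{497 - 30} = -6 + 2 \left(-30\right) \frac{1}{467} = -6 - \frac{60}{467} = - \frac{2862}{467} \approx -6.1285$)
$X - F{\left(-2156 \right)} = - \frac{2862}{467} - 12 = - \frac{8466}{467}$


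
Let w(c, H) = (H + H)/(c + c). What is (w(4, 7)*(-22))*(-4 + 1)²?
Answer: -693/2 ≈ -346.50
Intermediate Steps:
w(c, H) = H/c (w(c, H) = (2*H)/((2*c)) = (2*H)*(1/(2*c)) = H/c)
(w(4, 7)*(-22))*(-4 + 1)² = ((7/4)*(-22))*(-4 + 1)² = ((7*(¼))*(-22))*(-3)² = ((7/4)*(-22))*9 = -77/2*9 = -693/2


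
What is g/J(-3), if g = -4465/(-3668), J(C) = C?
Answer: -4465/11004 ≈ -0.40576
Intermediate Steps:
g = 4465/3668 (g = -4465*(-1/3668) = 4465/3668 ≈ 1.2173)
g/J(-3) = (4465/3668)/(-3) = (4465/3668)*(-⅓) = -4465/11004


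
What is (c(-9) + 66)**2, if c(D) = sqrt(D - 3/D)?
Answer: (198 + I*sqrt(78))**2/9 ≈ 4347.3 + 388.6*I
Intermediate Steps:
(c(-9) + 66)**2 = (sqrt(-9 - 3/(-9)) + 66)**2 = (sqrt(-9 - 3*(-1/9)) + 66)**2 = (sqrt(-9 + 1/3) + 66)**2 = (sqrt(-26/3) + 66)**2 = (I*sqrt(78)/3 + 66)**2 = (66 + I*sqrt(78)/3)**2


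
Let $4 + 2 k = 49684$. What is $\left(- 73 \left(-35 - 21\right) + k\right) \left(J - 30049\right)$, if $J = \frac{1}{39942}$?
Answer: $- \frac{17359940958848}{19971} \approx -8.6926 \cdot 10^{8}$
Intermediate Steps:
$J = \frac{1}{39942} \approx 2.5036 \cdot 10^{-5}$
$k = 24840$ ($k = -2 + \frac{1}{2} \cdot 49684 = -2 + 24842 = 24840$)
$\left(- 73 \left(-35 - 21\right) + k\right) \left(J - 30049\right) = \left(- 73 \left(-35 - 21\right) + 24840\right) \left(\frac{1}{39942} - 30049\right) = \left(\left(-73\right) \left(-56\right) + 24840\right) \left(- \frac{1200217157}{39942}\right) = \left(4088 + 24840\right) \left(- \frac{1200217157}{39942}\right) = 28928 \left(- \frac{1200217157}{39942}\right) = - \frac{17359940958848}{19971}$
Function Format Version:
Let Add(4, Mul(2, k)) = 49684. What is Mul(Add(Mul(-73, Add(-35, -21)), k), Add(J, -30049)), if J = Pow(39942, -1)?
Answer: Rational(-17359940958848, 19971) ≈ -8.6926e+8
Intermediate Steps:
J = Rational(1, 39942) ≈ 2.5036e-5
k = 24840 (k = Add(-2, Mul(Rational(1, 2), 49684)) = Add(-2, 24842) = 24840)
Mul(Add(Mul(-73, Add(-35, -21)), k), Add(J, -30049)) = Mul(Add(Mul(-73, Add(-35, -21)), 24840), Add(Rational(1, 39942), -30049)) = Mul(Add(Mul(-73, -56), 24840), Rational(-1200217157, 39942)) = Mul(Add(4088, 24840), Rational(-1200217157, 39942)) = Mul(28928, Rational(-1200217157, 39942)) = Rational(-17359940958848, 19971)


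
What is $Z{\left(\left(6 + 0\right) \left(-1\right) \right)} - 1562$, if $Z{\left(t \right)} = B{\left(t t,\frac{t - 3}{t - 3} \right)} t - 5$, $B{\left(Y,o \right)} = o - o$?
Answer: $-1567$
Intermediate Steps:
$B{\left(Y,o \right)} = 0$
$Z{\left(t \right)} = -5$ ($Z{\left(t \right)} = 0 t - 5 = 0 - 5 = -5$)
$Z{\left(\left(6 + 0\right) \left(-1\right) \right)} - 1562 = -5 - 1562 = -1567$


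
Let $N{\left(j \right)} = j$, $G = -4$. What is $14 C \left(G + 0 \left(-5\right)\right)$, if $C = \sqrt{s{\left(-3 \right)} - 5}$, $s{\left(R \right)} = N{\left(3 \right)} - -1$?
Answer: $- 56 i \approx - 56.0 i$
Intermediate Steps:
$s{\left(R \right)} = 4$ ($s{\left(R \right)} = 3 - -1 = 3 + 1 = 4$)
$C = i$ ($C = \sqrt{4 - 5} = \sqrt{-1} = i \approx 1.0 i$)
$14 C \left(G + 0 \left(-5\right)\right) = 14 i \left(-4 + 0 \left(-5\right)\right) = 14 i \left(-4 + 0\right) = 14 i \left(-4\right) = - 56 i$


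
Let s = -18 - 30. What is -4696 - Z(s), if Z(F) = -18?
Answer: -4678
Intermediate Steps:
s = -48
-4696 - Z(s) = -4696 - 1*(-18) = -4696 + 18 = -4678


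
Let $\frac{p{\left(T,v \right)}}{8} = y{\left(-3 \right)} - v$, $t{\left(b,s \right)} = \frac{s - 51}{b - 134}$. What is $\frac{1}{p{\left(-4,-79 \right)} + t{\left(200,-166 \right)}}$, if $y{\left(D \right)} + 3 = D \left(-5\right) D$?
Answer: $\frac{66}{16151} \approx 0.0040864$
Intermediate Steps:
$y{\left(D \right)} = -3 - 5 D^{2}$ ($y{\left(D \right)} = -3 + D \left(-5\right) D = -3 + - 5 D D = -3 - 5 D^{2}$)
$t{\left(b,s \right)} = \frac{-51 + s}{-134 + b}$
$p{\left(T,v \right)} = -384 - 8 v$ ($p{\left(T,v \right)} = 8 \left(\left(-3 - 5 \left(-3\right)^{2}\right) - v\right) = 8 \left(\left(-3 - 45\right) - v\right) = 8 \left(-48 - v\right) = -384 - 8 v$)
$\frac{1}{p{\left(-4,-79 \right)} + t{\left(200,-166 \right)}} = \frac{1}{\left(-384 - -632\right) + \frac{-51 - 166}{-134 + 200}} = \frac{1}{\left(-384 + 632\right) + \frac{1}{66} \left(-217\right)} = \frac{1}{248 + \frac{1}{66} \left(-217\right)} = \frac{1}{248 - \frac{217}{66}} = \frac{1}{\frac{16151}{66}} = \frac{66}{16151}$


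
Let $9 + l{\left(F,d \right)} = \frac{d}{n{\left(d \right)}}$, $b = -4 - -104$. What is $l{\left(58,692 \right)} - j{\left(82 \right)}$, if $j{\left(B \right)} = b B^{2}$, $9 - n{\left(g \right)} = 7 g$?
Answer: $- \frac{3251098207}{4835} \approx -6.7241 \cdot 10^{5}$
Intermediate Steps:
$n{\left(g \right)} = 9 - 7 g$
$b = 100$ ($b = -4 + 104 = 100$)
$l{\left(F,d \right)} = -9 + \frac{d}{9 - 7 d}$
$j{\left(B \right)} = 100 B^{2}$
$l{\left(58,692 \right)} - j{\left(82 \right)} = \frac{81 - 44288}{-9 + 7 \cdot 692} - 100 \cdot 82^{2} = \frac{81 - 44288}{-9 + 4844} - 100 \cdot 6724 = \frac{1}{4835} \left(-44207\right) - 672400 = - \frac{44207}{4835} - 672400 = - \frac{3251098207}{4835}$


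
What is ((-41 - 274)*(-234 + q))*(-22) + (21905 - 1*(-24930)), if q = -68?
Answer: -2046025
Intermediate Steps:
((-41 - 274)*(-234 + q))*(-22) + (21905 - 1*(-24930)) = ((-41 - 274)*(-234 - 68))*(-22) + (21905 - 1*(-24930)) = -315*(-302)*(-22) + (21905 + 24930) = 95130*(-22) + 46835 = -2092860 + 46835 = -2046025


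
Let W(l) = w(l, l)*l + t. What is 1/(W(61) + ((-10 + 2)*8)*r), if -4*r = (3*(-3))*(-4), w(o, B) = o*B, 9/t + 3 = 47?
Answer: 44/10012517 ≈ 4.3945e-6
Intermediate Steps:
t = 9/44 (t = 9/(-3 + 47) = 9/44 ≈ 0.20455)
w(o, B) = B*o
W(l) = 9/44 + l³ (W(l) = (l*l)*l + 9/44 = l²*l + 9/44 = l³ + 9/44 = 9/44 + l³)
r = -9 (r = -3*(-3)*(-4)/4 = -(-9)*(-4)/4 = -¼*36 = -9)
1/(W(61) + ((-10 + 2)*8)*r) = 1/((9/44 + 61³) + ((-10 + 2)*8)*(-9)) = 1/((9/44 + 226981) - 8*8*(-9)) = 1/(9987173/44 - 64*(-9)) = 1/(9987173/44 + 576) = 1/(10012517/44) = 44/10012517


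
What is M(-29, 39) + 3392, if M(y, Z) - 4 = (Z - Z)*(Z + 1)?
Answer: 3396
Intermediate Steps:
M(y, Z) = 4 (M(y, Z) = 4 + (Z - Z)*(Z + 1) = 4 + 0*(1 + Z) = 4 + 0 = 4)
M(-29, 39) + 3392 = 4 + 3392 = 3396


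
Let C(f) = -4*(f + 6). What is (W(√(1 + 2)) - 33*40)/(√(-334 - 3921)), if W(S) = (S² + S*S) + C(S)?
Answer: 2*I*√4255*(669 + 2*√3)/4255 ≈ 20.618*I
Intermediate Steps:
C(f) = -24 - 4*f (C(f) = -4*(6 + f) = -24 - 4*f)
W(S) = -24 - 4*S + 2*S² (W(S) = (S² + S*S) + (-24 - 4*S) = (S² + S²) + (-24 - 4*S) = 2*S² + (-24 - 4*S) = -24 - 4*S + 2*S²)
(W(√(1 + 2)) - 33*40)/(√(-334 - 3921)) = ((-24 - 4*√(1 + 2) + 2*(√(1 + 2))²) - 33*40)/(√(-334 - 3921)) = ((-24 - 4*√3 + 2*(√3)²) - 1320)/(√(-4255)) = ((-24 - 4*√3 + 2*3) - 1320)/((I*√4255)) = ((-24 - 4*√3 + 6) - 1320)*(-I*√4255/4255) = ((-18 - 4*√3) - 1320)*(-I*√4255/4255) = (-1338 - 4*√3)*(-I*√4255/4255) = -I*√4255*(-1338 - 4*√3)/4255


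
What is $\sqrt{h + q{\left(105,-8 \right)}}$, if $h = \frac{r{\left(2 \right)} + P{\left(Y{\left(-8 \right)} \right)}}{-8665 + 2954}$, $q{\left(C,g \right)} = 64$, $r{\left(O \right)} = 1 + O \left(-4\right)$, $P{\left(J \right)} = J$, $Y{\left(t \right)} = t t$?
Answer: $\frac{\sqrt{2087067817}}{5711} \approx 7.9994$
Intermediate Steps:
$Y{\left(t \right)} = t^{2}$
$r{\left(O \right)} = 1 - 4 O$
$h = - \frac{57}{5711}$ ($h = \frac{\left(1 - 8\right) + \left(-8\right)^{2}}{-8665 + 2954} = \frac{\left(1 - 8\right) + 64}{-5711} = \left(-7 + 64\right) \left(- \frac{1}{5711}\right) = 57 \left(- \frac{1}{5711}\right) = - \frac{57}{5711} \approx -0.0099807$)
$\sqrt{h + q{\left(105,-8 \right)}} = \sqrt{- \frac{57}{5711} + 64} = \sqrt{\frac{365447}{5711}} = \frac{\sqrt{2087067817}}{5711}$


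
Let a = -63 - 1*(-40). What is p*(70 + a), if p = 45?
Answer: 2115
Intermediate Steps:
a = -23 (a = -63 + 40 = -23)
p*(70 + a) = 45*(70 - 23) = 45*47 = 2115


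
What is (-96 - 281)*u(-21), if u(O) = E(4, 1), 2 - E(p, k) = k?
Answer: -377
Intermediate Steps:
E(p, k) = 2 - k
u(O) = 1 (u(O) = 2 - 1*1 = 2 - 1 = 1)
(-96 - 281)*u(-21) = (-96 - 281)*1 = -377*1 = -377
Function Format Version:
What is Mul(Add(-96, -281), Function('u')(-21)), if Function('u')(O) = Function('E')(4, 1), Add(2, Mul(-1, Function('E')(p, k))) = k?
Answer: -377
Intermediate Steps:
Function('E')(p, k) = Add(2, Mul(-1, k))
Function('u')(O) = 1 (Function('u')(O) = Add(2, Mul(-1, 1)) = Add(2, -1) = 1)
Mul(Add(-96, -281), Function('u')(-21)) = Mul(Add(-96, -281), 1) = Mul(-377, 1) = -377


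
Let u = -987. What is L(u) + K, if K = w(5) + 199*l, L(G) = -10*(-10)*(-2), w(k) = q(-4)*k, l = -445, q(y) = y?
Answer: -88775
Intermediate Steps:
w(k) = -4*k
L(G) = -200 (L(G) = 100*(-2) = -200)
K = -88575 (K = -4*5 + 199*(-445) = -20 - 88555 = -88575)
L(u) + K = -200 - 88575 = -88775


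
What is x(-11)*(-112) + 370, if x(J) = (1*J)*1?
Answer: 1602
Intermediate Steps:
x(J) = J (x(J) = J*1 = J)
x(-11)*(-112) + 370 = -11*(-112) + 370 = 1232 + 370 = 1602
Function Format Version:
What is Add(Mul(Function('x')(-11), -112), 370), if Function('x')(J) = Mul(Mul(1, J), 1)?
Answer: 1602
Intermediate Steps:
Function('x')(J) = J (Function('x')(J) = Mul(J, 1) = J)
Add(Mul(Function('x')(-11), -112), 370) = Add(Mul(-11, -112), 370) = Add(1232, 370) = 1602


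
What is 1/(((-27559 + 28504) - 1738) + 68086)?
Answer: 1/67293 ≈ 1.4860e-5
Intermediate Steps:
1/(((-27559 + 28504) - 1738) + 68086) = 1/((945 - 1738) + 68086) = 1/(-793 + 68086) = 1/67293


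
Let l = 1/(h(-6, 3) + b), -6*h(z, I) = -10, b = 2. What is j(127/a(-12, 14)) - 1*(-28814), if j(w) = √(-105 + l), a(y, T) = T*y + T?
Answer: 28814 + 24*I*√22/11 ≈ 28814.0 + 10.234*I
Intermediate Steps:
h(z, I) = 5/3 (h(z, I) = -⅙*(-10) = 5/3)
l = 3/11 (l = 1/(5/3 + 2) = 1/(11/3) = 3/11 ≈ 0.27273)
a(y, T) = T + T*y
j(w) = 24*I*√22/11 (j(w) = √(-105 + 3/11) = √(-1152/11) = 24*I*√22/11)
j(127/a(-12, 14)) - 1*(-28814) = 24*I*√22/11 - 1*(-28814) = 24*I*√22/11 + 28814 = 28814 + 24*I*√22/11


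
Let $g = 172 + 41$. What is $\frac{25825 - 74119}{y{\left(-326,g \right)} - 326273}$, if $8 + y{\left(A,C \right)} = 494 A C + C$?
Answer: $\frac{24147}{17314220} \approx 0.0013946$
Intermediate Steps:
$g = 213$
$y{\left(A,C \right)} = -8 + C + 494 A C$ ($y{\left(A,C \right)} = -8 + \left(494 A C + C\right) = -8 + \left(C + 494 A C\right) = -8 + C + 494 A C$)
$\frac{25825 - 74119}{y{\left(-326,g \right)} - 326273} = \frac{25825 - 74119}{\left(-8 + 213 + 494 \left(-326\right) 213\right) - 326273} = \frac{25825 - 74119}{\left(-8 + 213 - 34302372\right) - 326273} = \frac{25825 - 74119}{-34302167 - 326273} = - \frac{48294}{-34628440} = \left(-48294\right) \left(- \frac{1}{34628440}\right) = \frac{24147}{17314220}$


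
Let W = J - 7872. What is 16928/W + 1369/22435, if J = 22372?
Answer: 19981509/16265375 ≈ 1.2285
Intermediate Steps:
W = 14500 (W = 22372 - 7872 = 14500)
16928/W + 1369/22435 = 16928/14500 + 1369/22435 = 16928*(1/14500) + 1369*(1/22435) = 4232/3625 + 1369/22435 = 19981509/16265375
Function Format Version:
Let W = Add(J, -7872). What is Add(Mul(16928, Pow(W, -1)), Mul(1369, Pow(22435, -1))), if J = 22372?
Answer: Rational(19981509, 16265375) ≈ 1.2285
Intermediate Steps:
W = 14500 (W = Add(22372, -7872) = 14500)
Add(Mul(16928, Pow(W, -1)), Mul(1369, Pow(22435, -1))) = Add(Mul(16928, Pow(14500, -1)), Mul(1369, Pow(22435, -1))) = Add(Mul(16928, Rational(1, 14500)), Mul(1369, Rational(1, 22435))) = Add(Rational(4232, 3625), Rational(1369, 22435)) = Rational(19981509, 16265375)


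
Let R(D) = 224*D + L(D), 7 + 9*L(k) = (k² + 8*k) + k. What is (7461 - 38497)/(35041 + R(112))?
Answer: -15518/30817 ≈ -0.50355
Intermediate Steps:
L(k) = -7/9 + k + k²/9 (L(k) = -7/9 + ((k² + 8*k) + k)/9 = -7/9 + (k² + 9*k)/9 = -7/9 + (k + k²/9) = -7/9 + k + k²/9)
R(D) = -7/9 + 225*D + D²/9 (R(D) = 224*D + (-7/9 + D + D²/9) = -7/9 + 225*D + D²/9)
(7461 - 38497)/(35041 + R(112)) = (7461 - 38497)/(35041 + (-7/9 + 225*112 + (⅑)*112²)) = -31036/(35041 + (-7/9 + 25200 + (⅑)*12544)) = -31036/(35041 + (-7/9 + 25200 + 12544/9)) = -31036/(35041 + 26593) = -31036/61634 = -31036*1/61634 = -15518/30817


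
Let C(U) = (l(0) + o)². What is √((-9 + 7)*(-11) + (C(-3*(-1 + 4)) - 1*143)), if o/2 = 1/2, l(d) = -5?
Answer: I*√105 ≈ 10.247*I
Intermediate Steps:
o = 1 (o = 2/2 = 2*(½) = 1)
C(U) = 16 (C(U) = (-5 + 1)² = (-4)² = 16)
√((-9 + 7)*(-11) + (C(-3*(-1 + 4)) - 1*143)) = √((-9 + 7)*(-11) + (16 - 1*143)) = √(-2*(-11) + (16 - 143)) = √(22 - 127) = √(-105) = I*√105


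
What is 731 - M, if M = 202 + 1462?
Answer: -933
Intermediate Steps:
M = 1664
731 - M = 731 - 1*1664 = 731 - 1664 = -933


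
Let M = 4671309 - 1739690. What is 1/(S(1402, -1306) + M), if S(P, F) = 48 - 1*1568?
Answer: 1/2930099 ≈ 3.4129e-7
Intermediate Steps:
S(P, F) = -1520 (S(P, F) = 48 - 1568 = -1520)
M = 2931619
1/(S(1402, -1306) + M) = 1/(-1520 + 2931619) = 1/2930099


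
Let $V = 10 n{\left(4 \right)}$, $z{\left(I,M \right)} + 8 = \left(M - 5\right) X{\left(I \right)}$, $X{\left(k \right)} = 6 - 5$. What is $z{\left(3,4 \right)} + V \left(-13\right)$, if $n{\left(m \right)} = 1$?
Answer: $-139$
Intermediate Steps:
$X{\left(k \right)} = 1$ ($X{\left(k \right)} = 6 - 5 = 1$)
$z{\left(I,M \right)} = -13 + M$ ($z{\left(I,M \right)} = -8 + \left(M - 5\right) 1 = -8 + \left(-5 + M\right) 1 = -8 + \left(-5 + M\right) = -13 + M$)
$V = 10$ ($V = 10 \cdot 1 = 10$)
$z{\left(3,4 \right)} + V \left(-13\right) = \left(-13 + 4\right) + 10 \left(-13\right) = -9 - 130 = -139$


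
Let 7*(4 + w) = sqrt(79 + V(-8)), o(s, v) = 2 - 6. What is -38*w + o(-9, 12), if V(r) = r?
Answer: 148 - 38*sqrt(71)/7 ≈ 102.26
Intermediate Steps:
o(s, v) = -4
w = -4 + sqrt(71)/7 (w = -4 + sqrt(79 - 8)/7 = -4 + sqrt(71)/7 ≈ -2.7963)
-38*w + o(-9, 12) = -38*(-4 + sqrt(71)/7) - 4 = (152 - 38*sqrt(71)/7) - 4 = 148 - 38*sqrt(71)/7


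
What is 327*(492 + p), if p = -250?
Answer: 79134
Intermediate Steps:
327*(492 + p) = 327*(492 - 250) = 327*242 = 79134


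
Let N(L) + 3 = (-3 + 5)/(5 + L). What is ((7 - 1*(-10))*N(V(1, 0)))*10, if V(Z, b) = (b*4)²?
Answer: -442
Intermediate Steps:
V(Z, b) = 16*b² (V(Z, b) = (4*b)² = 16*b²)
N(L) = -3 + 2/(5 + L) (N(L) = -3 + (-3 + 5)/(5 + L) = -3 + 2/(5 + L))
((7 - 1*(-10))*N(V(1, 0)))*10 = ((7 - 1*(-10))*((-13 - 48*0²)/(5 + 16*0²)))*10 = ((7 + 10)*((-13 - 48*0)/(5 + 16*0)))*10 = (17*((-13 - 3*0)/(5 + 0)))*10 = (17*((-13 + 0)/5))*10 = (17*((⅕)*(-13)))*10 = (17*(-13/5))*10 = -221/5*10 = -442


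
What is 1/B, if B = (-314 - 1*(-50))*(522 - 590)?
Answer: 1/17952 ≈ 5.5704e-5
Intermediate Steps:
B = 17952 (B = (-314 + 50)*(-68) = -264*(-68) = 17952)
1/B = 1/17952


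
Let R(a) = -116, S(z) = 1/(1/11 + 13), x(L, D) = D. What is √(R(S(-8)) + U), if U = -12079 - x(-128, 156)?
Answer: I*√12351 ≈ 111.14*I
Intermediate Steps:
S(z) = 11/144 (S(z) = 1/(1/11 + 13) = 1/(144/11) = 11/144)
U = -12235 (U = -12079 - 1*156 = -12079 - 156 = -12235)
√(R(S(-8)) + U) = √(-116 - 12235) = √(-12351) = I*√12351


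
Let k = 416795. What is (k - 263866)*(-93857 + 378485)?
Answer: 43527875412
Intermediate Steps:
(k - 263866)*(-93857 + 378485) = (416795 - 263866)*(-93857 + 378485) = 152929*284628 = 43527875412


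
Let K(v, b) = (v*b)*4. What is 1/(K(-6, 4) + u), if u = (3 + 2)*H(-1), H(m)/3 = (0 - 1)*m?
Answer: -1/81 ≈ -0.012346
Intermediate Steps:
H(m) = -3*m (H(m) = 3*((0 - 1)*m) = 3*(-m) = -3*m)
K(v, b) = 4*b*v (K(v, b) = (b*v)*4 = 4*b*v)
u = 15 (u = (3 + 2)*(-3*(-1)) = 5*3 = 15)
1/(K(-6, 4) + u) = 1/(4*4*(-6) + 15) = 1/(-96 + 15) = 1/(-81) = -1/81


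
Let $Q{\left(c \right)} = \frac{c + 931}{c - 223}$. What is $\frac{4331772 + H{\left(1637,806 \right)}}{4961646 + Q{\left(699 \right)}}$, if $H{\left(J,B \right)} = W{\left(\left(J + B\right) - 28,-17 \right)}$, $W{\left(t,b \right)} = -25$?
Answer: $\frac{1030955786}{1180872563} \approx 0.87305$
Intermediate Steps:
$Q{\left(c \right)} = \frac{931 + c}{-223 + c}$
$H{\left(J,B \right)} = -25$
$\frac{4331772 + H{\left(1637,806 \right)}}{4961646 + Q{\left(699 \right)}} = \frac{4331772 - 25}{4961646 + \frac{931 + 699}{-223 + 699}} = \frac{4331747}{4961646 + \frac{1}{476} \cdot 1630} = \frac{4331747}{4961646 + \frac{815}{238}} = \frac{4331747}{\frac{1180872563}{238}} = 4331747 \cdot \frac{238}{1180872563} = \frac{1030955786}{1180872563}$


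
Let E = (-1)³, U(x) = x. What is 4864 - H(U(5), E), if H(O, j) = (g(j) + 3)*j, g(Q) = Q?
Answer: 4866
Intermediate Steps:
E = -1
H(O, j) = j*(3 + j) (H(O, j) = (j + 3)*j = (3 + j)*j = j*(3 + j))
4864 - H(U(5), E) = 4864 - (-1)*(3 - 1) = 4864 - (-1)*2 = 4864 - 1*(-2) = 4864 + 2 = 4866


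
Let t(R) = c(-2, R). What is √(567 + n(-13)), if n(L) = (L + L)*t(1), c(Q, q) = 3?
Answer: √489 ≈ 22.113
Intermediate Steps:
t(R) = 3
n(L) = 6*L (n(L) = (L + L)*3 = (2*L)*3 = 6*L)
√(567 + n(-13)) = √(567 + 6*(-13)) = √(567 - 78) = √489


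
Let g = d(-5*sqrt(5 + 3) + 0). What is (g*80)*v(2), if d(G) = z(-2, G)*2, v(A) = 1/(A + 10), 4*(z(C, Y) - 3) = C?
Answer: 100/3 ≈ 33.333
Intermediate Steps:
z(C, Y) = 3 + C/4
v(A) = 1/(10 + A)
d(G) = 5 (d(G) = (3 + (1/4)*(-2))*2 = (3 - 1/2)*2 = (5/2)*2 = 5)
g = 5
(g*80)*v(2) = (5*80)/(10 + 2) = 400/12 = 400*(1/12) = 100/3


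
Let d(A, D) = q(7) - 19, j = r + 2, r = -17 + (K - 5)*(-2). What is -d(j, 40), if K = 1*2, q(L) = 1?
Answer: 18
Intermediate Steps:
K = 2
r = -11 (r = -17 + (2 - 5)*(-2) = -17 - 3*(-2) = -17 + 6 = -11)
j = -9 (j = -11 + 2 = -9)
d(A, D) = -18 (d(A, D) = 1 - 19 = -18)
-d(j, 40) = -1*(-18) = 18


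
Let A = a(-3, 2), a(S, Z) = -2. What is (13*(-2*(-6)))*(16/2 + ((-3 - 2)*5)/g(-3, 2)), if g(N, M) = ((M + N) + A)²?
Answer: 2444/3 ≈ 814.67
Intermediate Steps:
A = -2
g(N, M) = (-2 + M + N)² (g(N, M) = ((M + N) - 2)² = (-2 + M + N)²)
(13*(-2*(-6)))*(16/2 + ((-3 - 2)*5)/g(-3, 2)) = (13*(-2*(-6)))*(16/2 + ((-3 - 2)*5)/((-2 + 2 - 3)²)) = (13*12)*(16*(½) + (-5*5)/((-3)²)) = 156*(8 - 25/9) = 156*(47/9) = 2444/3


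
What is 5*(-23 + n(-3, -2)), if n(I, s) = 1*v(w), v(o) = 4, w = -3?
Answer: -95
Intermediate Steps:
n(I, s) = 4 (n(I, s) = 1*4 = 4)
5*(-23 + n(-3, -2)) = 5*(-23 + 4) = 5*(-19) = -95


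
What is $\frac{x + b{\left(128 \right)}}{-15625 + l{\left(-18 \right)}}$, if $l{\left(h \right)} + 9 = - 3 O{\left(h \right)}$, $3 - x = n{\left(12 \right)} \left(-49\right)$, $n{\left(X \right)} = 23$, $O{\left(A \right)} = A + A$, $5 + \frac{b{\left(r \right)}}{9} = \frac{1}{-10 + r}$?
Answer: $- \frac{128039}{1832068} \approx -0.069888$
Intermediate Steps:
$b{\left(r \right)} = -45 + \frac{9}{-10 + r}$
$O{\left(A \right)} = 2 A$
$x = 1130$ ($x = 3 - 23 \left(-49\right) = 3 - -1127 = 3 + 1127 = 1130$)
$l{\left(h \right)} = -9 - 6 h$ ($l{\left(h \right)} = -9 - 3 \cdot 2 h = -9 - 6 h$)
$\frac{x + b{\left(128 \right)}}{-15625 + l{\left(-18 \right)}} = \frac{1130 + \frac{9 \left(51 - 640\right)}{-10 + 128}}{-15625 - -99} = \frac{1130 + \frac{9 \left(51 - 640\right)}{118}}{-15625 + \left(-9 + 108\right)} = \frac{1130 + 9 \cdot \frac{1}{118} \left(-589\right)}{-15625 + 99} = \frac{1130 - \frac{5301}{118}}{-15526} = \frac{128039}{118} \left(- \frac{1}{15526}\right) = - \frac{128039}{1832068}$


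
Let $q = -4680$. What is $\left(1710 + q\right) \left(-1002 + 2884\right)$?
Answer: $-5589540$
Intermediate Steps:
$\left(1710 + q\right) \left(-1002 + 2884\right) = \left(1710 - 4680\right) \left(-1002 + 2884\right) = \left(-2970\right) 1882 = -5589540$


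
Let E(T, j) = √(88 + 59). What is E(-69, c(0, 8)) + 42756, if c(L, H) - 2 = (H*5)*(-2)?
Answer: 42756 + 7*√3 ≈ 42768.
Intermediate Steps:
c(L, H) = 2 - 10*H (c(L, H) = 2 + (H*5)*(-2) = 2 + (5*H)*(-2) = 2 - 10*H)
E(T, j) = 7*√3 (E(T, j) = √147 = 7*√3)
E(-69, c(0, 8)) + 42756 = 7*√3 + 42756 = 42756 + 7*√3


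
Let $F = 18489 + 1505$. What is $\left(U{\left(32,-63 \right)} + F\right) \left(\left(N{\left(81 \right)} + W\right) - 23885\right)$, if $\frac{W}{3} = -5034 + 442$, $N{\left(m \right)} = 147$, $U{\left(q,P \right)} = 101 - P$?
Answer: $-756207212$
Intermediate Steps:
$F = 19994$
$W = -13776$ ($W = 3 \left(-5034 + 442\right) = 3 \left(-4592\right) = -13776$)
$\left(U{\left(32,-63 \right)} + F\right) \left(\left(N{\left(81 \right)} + W\right) - 23885\right) = \left(\left(101 - -63\right) + 19994\right) \left(\left(147 - 13776\right) - 23885\right) = \left(\left(101 + 63\right) + 19994\right) \left(-13629 - 23885\right) = \left(164 + 19994\right) \left(-37514\right) = 20158 \left(-37514\right) = -756207212$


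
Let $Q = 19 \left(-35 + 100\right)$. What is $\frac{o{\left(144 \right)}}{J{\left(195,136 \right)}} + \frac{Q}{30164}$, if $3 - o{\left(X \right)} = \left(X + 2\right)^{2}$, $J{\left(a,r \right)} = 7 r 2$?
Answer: $- \frac{160133473}{14358064} \approx -11.153$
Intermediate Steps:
$J{\left(a,r \right)} = 14 r$
$Q = 1235$ ($Q = 19 \cdot 65 = 1235$)
$o{\left(X \right)} = 3 - \left(2 + X\right)^{2}$ ($o{\left(X \right)} = 3 - \left(X + 2\right)^{2} = 3 - \left(2 + X\right)^{2}$)
$\frac{o{\left(144 \right)}}{J{\left(195,136 \right)}} + \frac{Q}{30164} = \frac{3 - \left(2 + 144\right)^{2}}{14 \cdot 136} + \frac{1235}{30164} = \frac{3 - 146^{2}}{1904} + 1235 \cdot \frac{1}{30164} = \left(3 - 21316\right) \frac{1}{1904} + \frac{1235}{30164} = \left(-21313\right) \frac{1}{1904} + \frac{1235}{30164} = - \frac{21313}{1904} + \frac{1235}{30164} = - \frac{160133473}{14358064}$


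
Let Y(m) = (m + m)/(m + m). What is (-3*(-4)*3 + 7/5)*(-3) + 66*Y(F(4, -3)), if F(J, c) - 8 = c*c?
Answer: -231/5 ≈ -46.200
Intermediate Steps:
F(J, c) = 8 + c² (F(J, c) = 8 + c*c = 8 + c²)
Y(m) = 1 (Y(m) = (2*m)/((2*m)) = (2*m)*(1/(2*m)) = 1)
(-3*(-4)*3 + 7/5)*(-3) + 66*Y(F(4, -3)) = (-3*(-4)*3 + 7/5)*(-3) + 66*1 = (12*3 + 7*(⅕))*(-3) + 66 = (36 + 7/5)*(-3) + 66 = (187/5)*(-3) + 66 = -561/5 + 66 = -231/5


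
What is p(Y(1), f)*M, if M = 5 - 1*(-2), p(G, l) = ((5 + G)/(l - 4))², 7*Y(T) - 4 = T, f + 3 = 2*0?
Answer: 1600/343 ≈ 4.6647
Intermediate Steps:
f = -3 (f = -3 + 2*0 = -3 + 0 = -3)
Y(T) = 4/7 + T/7
p(G, l) = (5 + G)²/(-4 + l)² (p(G, l) = ((5 + G)/(-4 + l))² = (5 + G)²/(-4 + l)²)
M = 7 (M = 5 + 2 = 7)
p(Y(1), f)*M = ((5 + (4/7 + (⅐)*1))²/(-4 - 3)²)*7 = ((5 + (4/7 + ⅐))²/(-7)²)*7 = ((5 + 5/7)²/49)*7 = ((40/7)²/49)*7 = ((1/49)*(1600/49))*7 = (1600/2401)*7 = 1600/343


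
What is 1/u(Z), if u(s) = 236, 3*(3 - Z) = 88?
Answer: 1/236 ≈ 0.0042373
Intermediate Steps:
Z = -79/3 (Z = 3 - ⅓*88 = 3 - 88/3 = -79/3 ≈ -26.333)
1/u(Z) = 1/236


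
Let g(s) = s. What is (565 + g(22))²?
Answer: 344569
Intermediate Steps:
(565 + g(22))² = (565 + 22)² = 587² = 344569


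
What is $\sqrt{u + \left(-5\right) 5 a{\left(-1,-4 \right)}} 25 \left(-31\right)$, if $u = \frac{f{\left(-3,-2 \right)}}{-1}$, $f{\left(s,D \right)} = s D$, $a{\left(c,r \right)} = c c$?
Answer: $- 775 i \sqrt{31} \approx - 4315.0 i$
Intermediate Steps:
$a{\left(c,r \right)} = c^{2}$
$f{\left(s,D \right)} = D s$
$u = -6$ ($u = \frac{\left(-2\right) \left(-3\right)}{-1} = 6 \left(-1\right) = -6$)
$\sqrt{u + \left(-5\right) 5 a{\left(-1,-4 \right)}} 25 \left(-31\right) = \sqrt{-6 + \left(-5\right) 5 \left(-1\right)^{2}} \cdot 25 \left(-31\right) = \sqrt{-6 - 25} \cdot 25 \left(-31\right) = \sqrt{-31} \cdot 25 \left(-31\right) = i \sqrt{31} \cdot 25 \left(-31\right) = 25 i \sqrt{31} \left(-31\right) = - 775 i \sqrt{31}$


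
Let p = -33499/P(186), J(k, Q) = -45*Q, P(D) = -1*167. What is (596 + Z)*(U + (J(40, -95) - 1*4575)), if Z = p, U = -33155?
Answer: -4450552105/167 ≈ -2.6650e+7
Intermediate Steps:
P(D) = -167
p = 33499/167 (p = -33499/(-167) = -33499*(-1/167) = 33499/167 ≈ 200.59)
Z = 33499/167 ≈ 200.59
(596 + Z)*(U + (J(40, -95) - 1*4575)) = (596 + 33499/167)*(-33155 + (-45*(-95) - 1*4575)) = 133031*(-33155 + (4275 - 4575))/167 = 133031*(-33155 - 300)/167 = (133031/167)*(-33455) = -4450552105/167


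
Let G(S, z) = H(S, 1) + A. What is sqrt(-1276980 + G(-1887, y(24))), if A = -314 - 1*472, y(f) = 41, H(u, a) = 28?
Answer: I*sqrt(1277738) ≈ 1130.4*I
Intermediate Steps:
A = -786 (A = -314 - 472 = -786)
G(S, z) = -758 (G(S, z) = 28 - 786 = -758)
sqrt(-1276980 + G(-1887, y(24))) = sqrt(-1276980 - 758) = sqrt(-1277738) = I*sqrt(1277738)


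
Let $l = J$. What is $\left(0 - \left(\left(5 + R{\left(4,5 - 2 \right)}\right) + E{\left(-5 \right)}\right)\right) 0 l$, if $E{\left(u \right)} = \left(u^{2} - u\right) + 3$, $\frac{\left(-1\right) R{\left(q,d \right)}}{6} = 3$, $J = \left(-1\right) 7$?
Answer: $0$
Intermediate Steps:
$J = -7$
$R{\left(q,d \right)} = -18$ ($R{\left(q,d \right)} = \left(-6\right) 3 = -18$)
$E{\left(u \right)} = 3 + u^{2} - u$
$l = -7$
$\left(0 - \left(\left(5 + R{\left(4,5 - 2 \right)}\right) + E{\left(-5 \right)}\right)\right) 0 l = \left(0 - \left(\left(5 - 18\right) + \left(3 + \left(-5\right)^{2} - -5\right)\right)\right) 0 \left(-7\right) = \left(0 - \left(-13 + \left(3 + 25 + 5\right)\right)\right) 0 \left(-7\right) = \left(0 - \left(-13 + 33\right)\right) 0 \left(-7\right) = \left(0 - 20\right) 0 \left(-7\right) = \left(-20\right) 0 \left(-7\right) = 0 \left(-7\right) = 0$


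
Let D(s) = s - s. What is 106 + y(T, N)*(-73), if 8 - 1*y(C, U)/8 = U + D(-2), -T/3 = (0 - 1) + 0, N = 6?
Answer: -1062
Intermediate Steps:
D(s) = 0
T = 3 (T = -3*((0 - 1) + 0) = -3*(-1 + 0) = -3*(-1) = 3)
y(C, U) = 64 - 8*U (y(C, U) = 64 - 8*(U + 0) = 64 - 8*U)
106 + y(T, N)*(-73) = 106 + (64 - 8*6)*(-73) = 106 + (64 - 48)*(-73) = 106 + 16*(-73) = 106 - 1168 = -1062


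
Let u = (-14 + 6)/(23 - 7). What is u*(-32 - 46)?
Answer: 39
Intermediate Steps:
u = -½ (u = -8/16 = -8*1/16 = -½ ≈ -0.50000)
u*(-32 - 46) = -(-32 - 46)/2 = -½*(-78) = 39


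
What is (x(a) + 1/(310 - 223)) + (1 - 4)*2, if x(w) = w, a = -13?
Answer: -1652/87 ≈ -18.988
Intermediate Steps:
(x(a) + 1/(310 - 223)) + (1 - 4)*2 = (-13 + 1/(310 - 223)) + (1 - 4)*2 = (-13 + 1/87) - 3*2 = (-13 + 1/87) - 6 = -1130/87 - 6 = -1652/87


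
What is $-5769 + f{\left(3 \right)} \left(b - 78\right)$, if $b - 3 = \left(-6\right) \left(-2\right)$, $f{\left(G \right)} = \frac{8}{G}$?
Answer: $-5937$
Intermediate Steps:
$b = 15$ ($b = 3 - -12 = 3 + 12 = 15$)
$-5769 + f{\left(3 \right)} \left(b - 78\right) = -5769 + \frac{8}{3} \left(15 - 78\right) = -5769 + 8 \cdot \frac{1}{3} \left(-63\right) = -5769 + \frac{8}{3} \left(-63\right) = -5769 - 168 = -5937$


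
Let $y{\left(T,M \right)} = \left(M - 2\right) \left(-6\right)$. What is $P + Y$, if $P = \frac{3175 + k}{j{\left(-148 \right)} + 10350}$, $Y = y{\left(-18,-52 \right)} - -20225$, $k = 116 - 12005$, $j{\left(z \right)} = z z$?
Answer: $\frac{331389366}{16127} \approx 20549.0$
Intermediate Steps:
$y{\left(T,M \right)} = 12 - 6 M$ ($y{\left(T,M \right)} = \left(-2 + M\right) \left(-6\right) = 12 - 6 M$)
$j{\left(z \right)} = z^{2}$
$k = -11889$ ($k = 116 - 12005 = -11889$)
$Y = 20549$ ($Y = \left(12 - -312\right) - -20225 = \left(12 + 312\right) + 20225 = 324 + 20225 = 20549$)
$P = - \frac{4357}{16127}$ ($P = \frac{3175 - 11889}{\left(-148\right)^{2} + 10350} = - \frac{8714}{21904 + 10350} = - \frac{8714}{32254} = \left(-8714\right) \frac{1}{32254} = - \frac{4357}{16127} \approx -0.27017$)
$P + Y = - \frac{4357}{16127} + 20549 = \frac{331389366}{16127}$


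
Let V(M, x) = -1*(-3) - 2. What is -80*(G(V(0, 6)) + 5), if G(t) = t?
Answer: -480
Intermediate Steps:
V(M, x) = 1 (V(M, x) = 3 - 2 = 1)
-80*(G(V(0, 6)) + 5) = -80*(1 + 5) = -80*6 = -480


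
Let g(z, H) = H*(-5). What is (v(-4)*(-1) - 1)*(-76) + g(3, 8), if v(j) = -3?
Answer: -192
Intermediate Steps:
g(z, H) = -5*H
(v(-4)*(-1) - 1)*(-76) + g(3, 8) = (-3*(-1) - 1)*(-76) - 5*8 = (3 - 1)*(-76) - 40 = 2*(-76) - 40 = -152 - 40 = -192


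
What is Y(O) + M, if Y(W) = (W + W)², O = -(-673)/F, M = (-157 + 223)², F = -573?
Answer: 1432012840/328329 ≈ 4361.5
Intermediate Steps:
M = 4356 (M = 66² = 4356)
O = -673/573 (O = -(-673)/(-573) = -(-673)*(-1)/573 = -1*673/573 = -673/573 ≈ -1.1745)
Y(W) = 4*W² (Y(W) = (2*W)² = 4*W²)
Y(O) + M = 4*(-673/573)² + 4356 = 4*(452929/328329) + 4356 = 1811716/328329 + 4356 = 1432012840/328329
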